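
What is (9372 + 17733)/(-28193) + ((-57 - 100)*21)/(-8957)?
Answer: -149827164/252524701 ≈ -0.59332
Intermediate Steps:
(9372 + 17733)/(-28193) + ((-57 - 100)*21)/(-8957) = 27105*(-1/28193) - 157*21*(-1/8957) = -27105/28193 - 3297*(-1/8957) = -27105/28193 + 3297/8957 = -149827164/252524701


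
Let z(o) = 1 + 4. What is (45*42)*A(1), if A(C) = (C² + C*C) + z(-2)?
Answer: 13230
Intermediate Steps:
z(o) = 5
A(C) = 5 + 2*C² (A(C) = (C² + C*C) + 5 = (C² + C²) + 5 = 2*C² + 5 = 5 + 2*C²)
(45*42)*A(1) = (45*42)*(5 + 2*1²) = 1890*(5 + 2*1) = 1890*(5 + 2) = 1890*7 = 13230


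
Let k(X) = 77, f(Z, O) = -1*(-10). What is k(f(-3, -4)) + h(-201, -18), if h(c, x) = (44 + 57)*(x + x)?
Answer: -3559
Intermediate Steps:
f(Z, O) = 10
h(c, x) = 202*x (h(c, x) = 101*(2*x) = 202*x)
k(f(-3, -4)) + h(-201, -18) = 77 + 202*(-18) = 77 - 3636 = -3559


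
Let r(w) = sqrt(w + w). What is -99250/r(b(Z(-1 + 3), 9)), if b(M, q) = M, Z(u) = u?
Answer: -49625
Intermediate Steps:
r(w) = sqrt(2)*sqrt(w) (r(w) = sqrt(2*w) = sqrt(2)*sqrt(w))
-99250/r(b(Z(-1 + 3), 9)) = -99250*sqrt(2)/(2*sqrt(-1 + 3)) = -99250/(sqrt(2)*sqrt(2)) = -99250/2 = -99250*1/2 = -49625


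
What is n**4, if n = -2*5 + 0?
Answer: 10000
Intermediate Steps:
n = -10 (n = -10 + 0 = -10)
n**4 = (-10)**4 = 10000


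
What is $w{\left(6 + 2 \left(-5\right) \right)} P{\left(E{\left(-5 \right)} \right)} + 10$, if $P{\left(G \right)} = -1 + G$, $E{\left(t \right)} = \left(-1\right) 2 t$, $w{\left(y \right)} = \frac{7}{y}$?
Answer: $- \frac{23}{4} \approx -5.75$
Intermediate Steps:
$E{\left(t \right)} = - 2 t$
$w{\left(6 + 2 \left(-5\right) \right)} P{\left(E{\left(-5 \right)} \right)} + 10 = \frac{7}{6 + 2 \left(-5\right)} \left(-1 - -10\right) + 10 = \frac{7}{6 - 10} \left(-1 + 10\right) + 10 = \frac{7}{-4} \cdot 9 + 10 = 7 \left(- \frac{1}{4}\right) 9 + 10 = \left(- \frac{7}{4}\right) 9 + 10 = - \frac{63}{4} + 10 = - \frac{23}{4}$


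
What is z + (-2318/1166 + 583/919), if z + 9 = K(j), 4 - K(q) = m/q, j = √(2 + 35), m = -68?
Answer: -3404117/535777 + 68*√37/37 ≈ 4.8255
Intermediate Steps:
j = √37 ≈ 6.0828
K(q) = 4 + 68/q (K(q) = 4 - (-68)/q = 4 + 68/q)
z = -5 + 68*√37/37 (z = -9 + (4 + 68/(√37)) = -9 + (4 + 68*(√37/37)) = -9 + (4 + 68*√37/37) = -5 + 68*√37/37 ≈ 6.1791)
z + (-2318/1166 + 583/919) = (-5 + 68*√37/37) + (-2318/1166 + 583/919) = (-5 + 68*√37/37) + (-2318*1/1166 + 583*(1/919)) = (-5 + 68*√37/37) + (-1159/583 + 583/919) = (-5 + 68*√37/37) - 725232/535777 = -3404117/535777 + 68*√37/37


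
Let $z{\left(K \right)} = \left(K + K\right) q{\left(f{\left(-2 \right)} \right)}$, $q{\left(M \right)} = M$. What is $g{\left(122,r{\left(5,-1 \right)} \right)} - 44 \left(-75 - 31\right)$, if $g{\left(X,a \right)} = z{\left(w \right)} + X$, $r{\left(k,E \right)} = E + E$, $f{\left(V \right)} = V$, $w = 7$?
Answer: $4758$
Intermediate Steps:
$r{\left(k,E \right)} = 2 E$
$z{\left(K \right)} = - 4 K$ ($z{\left(K \right)} = \left(K + K\right) \left(-2\right) = 2 K \left(-2\right) = - 4 K$)
$g{\left(X,a \right)} = -28 + X$ ($g{\left(X,a \right)} = \left(-4\right) 7 + X = -28 + X$)
$g{\left(122,r{\left(5,-1 \right)} \right)} - 44 \left(-75 - 31\right) = \left(-28 + 122\right) - 44 \left(-75 - 31\right) = 94 - -4664 = 94 + 4664 = 4758$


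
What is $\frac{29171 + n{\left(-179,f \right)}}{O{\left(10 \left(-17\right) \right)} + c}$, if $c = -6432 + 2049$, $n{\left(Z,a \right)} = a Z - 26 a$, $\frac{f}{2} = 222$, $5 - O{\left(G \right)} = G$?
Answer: $\frac{61849}{4208} \approx 14.698$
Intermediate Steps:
$O{\left(G \right)} = 5 - G$
$f = 444$ ($f = 2 \cdot 222 = 444$)
$n{\left(Z,a \right)} = - 26 a + Z a$ ($n{\left(Z,a \right)} = Z a - 26 a = - 26 a + Z a$)
$c = -4383$
$\frac{29171 + n{\left(-179,f \right)}}{O{\left(10 \left(-17\right) \right)} + c} = \frac{29171 + 444 \left(-26 - 179\right)}{\left(5 - 10 \left(-17\right)\right) - 4383} = \frac{29171 + 444 \left(-205\right)}{\left(5 - -170\right) - 4383} = \frac{29171 - 91020}{\left(5 + 170\right) - 4383} = - \frac{61849}{175 - 4383} = - \frac{61849}{-4208} = \left(-61849\right) \left(- \frac{1}{4208}\right) = \frac{61849}{4208}$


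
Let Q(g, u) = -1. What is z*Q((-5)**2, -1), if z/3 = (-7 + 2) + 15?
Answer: -30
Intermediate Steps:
z = 30 (z = 3*((-7 + 2) + 15) = 3*(-5 + 15) = 3*10 = 30)
z*Q((-5)**2, -1) = 30*(-1) = -30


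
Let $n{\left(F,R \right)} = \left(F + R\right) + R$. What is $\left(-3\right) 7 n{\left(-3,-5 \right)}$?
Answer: $273$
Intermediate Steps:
$n{\left(F,R \right)} = F + 2 R$
$\left(-3\right) 7 n{\left(-3,-5 \right)} = \left(-3\right) 7 \left(-3 + 2 \left(-5\right)\right) = - 21 \left(-3 - 10\right) = \left(-21\right) \left(-13\right) = 273$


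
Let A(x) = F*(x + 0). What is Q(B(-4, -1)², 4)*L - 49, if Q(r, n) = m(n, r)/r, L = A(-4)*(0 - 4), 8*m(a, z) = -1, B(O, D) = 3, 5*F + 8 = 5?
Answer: -733/15 ≈ -48.867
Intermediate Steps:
F = -⅗ (F = -8/5 + (⅕)*5 = -8/5 + 1 = -⅗ ≈ -0.60000)
A(x) = -3*x/5 (A(x) = -3*(x + 0)/5 = -3*x/5)
m(a, z) = -⅛ (m(a, z) = (⅛)*(-1) = -⅛)
L = -48/5 (L = (-⅗*(-4))*(0 - 4) = (12/5)*(-4) = -48/5 ≈ -9.6000)
Q(r, n) = -1/(8*r)
Q(B(-4, -1)², 4)*L - 49 = -1/(8*(3²))*(-48/5) - 49 = -⅛/9*(-48/5) - 49 = -⅛*⅑*(-48/5) - 49 = -1/72*(-48/5) - 49 = 2/15 - 49 = -733/15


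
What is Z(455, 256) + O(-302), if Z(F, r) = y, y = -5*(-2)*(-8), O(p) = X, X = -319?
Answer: -399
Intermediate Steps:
O(p) = -319
y = -80 (y = 10*(-8) = -80)
Z(F, r) = -80
Z(455, 256) + O(-302) = -80 - 319 = -399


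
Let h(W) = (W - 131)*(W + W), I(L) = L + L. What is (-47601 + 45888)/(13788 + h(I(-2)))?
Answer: -571/4956 ≈ -0.11521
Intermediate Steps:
I(L) = 2*L
h(W) = 2*W*(-131 + W) (h(W) = (-131 + W)*(2*W) = 2*W*(-131 + W))
(-47601 + 45888)/(13788 + h(I(-2))) = (-47601 + 45888)/(13788 + 2*(2*(-2))*(-131 + 2*(-2))) = -1713/(13788 + 2*(-4)*(-131 - 4)) = -1713/(13788 + 2*(-4)*(-135)) = -1713/(13788 + 1080) = -1713/14868 = -1713*1/14868 = -571/4956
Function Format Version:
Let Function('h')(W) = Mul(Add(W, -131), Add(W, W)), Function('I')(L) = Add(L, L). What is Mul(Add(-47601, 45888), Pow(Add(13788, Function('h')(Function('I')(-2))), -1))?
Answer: Rational(-571, 4956) ≈ -0.11521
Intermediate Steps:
Function('I')(L) = Mul(2, L)
Function('h')(W) = Mul(2, W, Add(-131, W)) (Function('h')(W) = Mul(Add(-131, W), Mul(2, W)) = Mul(2, W, Add(-131, W)))
Mul(Add(-47601, 45888), Pow(Add(13788, Function('h')(Function('I')(-2))), -1)) = Mul(Add(-47601, 45888), Pow(Add(13788, Mul(2, Mul(2, -2), Add(-131, Mul(2, -2)))), -1)) = Mul(-1713, Pow(Add(13788, Mul(2, -4, Add(-131, -4))), -1)) = Mul(-1713, Pow(Add(13788, Mul(2, -4, -135)), -1)) = Mul(-1713, Pow(Add(13788, 1080), -1)) = Mul(-1713, Pow(14868, -1)) = Mul(-1713, Rational(1, 14868)) = Rational(-571, 4956)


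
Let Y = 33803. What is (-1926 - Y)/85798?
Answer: -35729/85798 ≈ -0.41643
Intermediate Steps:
(-1926 - Y)/85798 = (-1926 - 1*33803)/85798 = (-1926 - 33803)*(1/85798) = -35729*1/85798 = -35729/85798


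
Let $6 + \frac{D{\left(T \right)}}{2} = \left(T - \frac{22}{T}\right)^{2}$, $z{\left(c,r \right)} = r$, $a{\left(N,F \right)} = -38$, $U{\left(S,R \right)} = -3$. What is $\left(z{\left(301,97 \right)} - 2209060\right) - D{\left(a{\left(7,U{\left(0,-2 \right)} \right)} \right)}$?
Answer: $- \frac{798442353}{361} \approx -2.2118 \cdot 10^{6}$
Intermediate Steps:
$D{\left(T \right)} = -12 + 2 \left(T - \frac{22}{T}\right)^{2}$
$\left(z{\left(301,97 \right)} - 2209060\right) - D{\left(a{\left(7,U{\left(0,-2 \right)} \right)} \right)} = \left(97 - 2209060\right) - \left(-100 + 2 \left(-38\right)^{2} + \frac{968}{1444}\right) = \left(97 - 2209060\right) - \left(-100 + 2 \cdot 1444 + 968 \cdot \frac{1}{1444}\right) = -2208963 - \left(-100 + 2888 + \frac{242}{361}\right) = -2208963 - \frac{1006710}{361} = - \frac{798442353}{361}$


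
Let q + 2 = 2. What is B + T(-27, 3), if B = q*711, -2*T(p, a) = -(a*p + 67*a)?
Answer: 60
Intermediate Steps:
q = 0 (q = -2 + 2 = 0)
T(p, a) = 67*a/2 + a*p/2 (T(p, a) = -(-1)*(a*p + 67*a)/2 = -(-1)*(67*a + a*p)/2 = -(-67*a - a*p)/2 = 67*a/2 + a*p/2)
B = 0 (B = 0*711 = 0)
B + T(-27, 3) = 0 + (½)*3*(67 - 27) = 0 + (½)*3*40 = 0 + 60 = 60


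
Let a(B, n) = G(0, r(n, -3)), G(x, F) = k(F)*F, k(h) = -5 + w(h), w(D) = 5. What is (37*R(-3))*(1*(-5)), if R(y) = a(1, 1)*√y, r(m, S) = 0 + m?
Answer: 0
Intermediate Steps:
k(h) = 0 (k(h) = -5 + 5 = 0)
r(m, S) = m
G(x, F) = 0 (G(x, F) = 0*F = 0)
a(B, n) = 0
R(y) = 0 (R(y) = 0*√y = 0)
(37*R(-3))*(1*(-5)) = (37*0)*(1*(-5)) = 0*(-5) = 0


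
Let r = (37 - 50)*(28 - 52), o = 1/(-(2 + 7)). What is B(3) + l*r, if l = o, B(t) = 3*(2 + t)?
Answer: -59/3 ≈ -19.667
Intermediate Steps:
B(t) = 6 + 3*t
o = -⅑ (o = 1/(-1*9) = 1/(-9) = -⅑ ≈ -0.11111)
l = -⅑ ≈ -0.11111
r = 312 (r = -13*(-24) = 312)
B(3) + l*r = (6 + 3*3) - ⅑*312 = (6 + 9) - 104/3 = 15 - 104/3 = -59/3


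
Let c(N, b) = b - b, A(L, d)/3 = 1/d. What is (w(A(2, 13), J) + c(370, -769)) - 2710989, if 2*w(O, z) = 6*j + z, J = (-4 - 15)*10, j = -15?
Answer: -2711129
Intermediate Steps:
A(L, d) = 3/d
J = -190 (J = -19*10 = -190)
w(O, z) = -45 + z/2 (w(O, z) = (6*(-15) + z)/2 = (-90 + z)/2 = -45 + z/2)
c(N, b) = 0
(w(A(2, 13), J) + c(370, -769)) - 2710989 = ((-45 + (½)*(-190)) + 0) - 2710989 = ((-45 - 95) + 0) - 2710989 = (-140 + 0) - 2710989 = -140 - 2710989 = -2711129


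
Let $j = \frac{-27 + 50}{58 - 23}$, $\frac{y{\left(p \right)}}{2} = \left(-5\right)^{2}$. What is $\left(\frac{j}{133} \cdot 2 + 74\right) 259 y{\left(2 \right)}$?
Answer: $\frac{127470920}{133} \approx 9.5843 \cdot 10^{5}$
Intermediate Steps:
$y{\left(p \right)} = 50$ ($y{\left(p \right)} = 2 \left(-5\right)^{2} = 2 \cdot 25 = 50$)
$j = \frac{23}{35} \approx 0.65714$
$\left(\frac{j}{133} \cdot 2 + 74\right) 259 y{\left(2 \right)} = \left(\frac{23}{35 \cdot 133} \cdot 2 + 74\right) 259 \cdot 50 = \left(\frac{23}{35} \cdot \frac{1}{133} \cdot 2 + 74\right) 259 \cdot 50 = \left(\frac{23}{4655} \cdot 2 + 74\right) 259 \cdot 50 = \left(\frac{46}{4655} + 74\right) 259 \cdot 50 = \frac{344516}{4655} \cdot 259 \cdot 50 = \frac{12747092}{665} \cdot 50 = \frac{127470920}{133}$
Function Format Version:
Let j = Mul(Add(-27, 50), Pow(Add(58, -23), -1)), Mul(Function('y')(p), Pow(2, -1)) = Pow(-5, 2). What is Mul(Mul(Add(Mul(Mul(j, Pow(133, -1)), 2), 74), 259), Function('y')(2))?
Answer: Rational(127470920, 133) ≈ 9.5843e+5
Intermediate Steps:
Function('y')(p) = 50 (Function('y')(p) = Mul(2, Pow(-5, 2)) = Mul(2, 25) = 50)
j = Rational(23, 35) (j = Mul(23, Pow(35, -1)) = Mul(23, Rational(1, 35)) = Rational(23, 35) ≈ 0.65714)
Mul(Mul(Add(Mul(Mul(j, Pow(133, -1)), 2), 74), 259), Function('y')(2)) = Mul(Mul(Add(Mul(Mul(Rational(23, 35), Pow(133, -1)), 2), 74), 259), 50) = Mul(Mul(Add(Mul(Mul(Rational(23, 35), Rational(1, 133)), 2), 74), 259), 50) = Mul(Mul(Add(Mul(Rational(23, 4655), 2), 74), 259), 50) = Mul(Mul(Add(Rational(46, 4655), 74), 259), 50) = Mul(Mul(Rational(344516, 4655), 259), 50) = Mul(Rational(12747092, 665), 50) = Rational(127470920, 133)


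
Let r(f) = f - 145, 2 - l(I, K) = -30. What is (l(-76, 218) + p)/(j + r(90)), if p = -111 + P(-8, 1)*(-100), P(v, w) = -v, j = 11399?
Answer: -879/11344 ≈ -0.077486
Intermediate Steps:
l(I, K) = 32 (l(I, K) = 2 - 1*(-30) = 2 + 30 = 32)
r(f) = -145 + f
p = -911 (p = -111 - 1*(-8)*(-100) = -111 + 8*(-100) = -111 - 800 = -911)
(l(-76, 218) + p)/(j + r(90)) = (32 - 911)/(11399 + (-145 + 90)) = -879/(11399 - 55) = -879/11344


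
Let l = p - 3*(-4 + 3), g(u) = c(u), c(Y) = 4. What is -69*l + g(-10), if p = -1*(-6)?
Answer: -617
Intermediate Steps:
p = 6
g(u) = 4
l = 9 (l = 6 - 3*(-4 + 3) = 6 - 3*(-1) = 6 + 3 = 9)
-69*l + g(-10) = -69*9 + 4 = -621 + 4 = -617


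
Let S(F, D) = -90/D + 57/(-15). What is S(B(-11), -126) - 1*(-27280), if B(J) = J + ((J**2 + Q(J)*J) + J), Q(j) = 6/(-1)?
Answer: 954692/35 ≈ 27277.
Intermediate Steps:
Q(j) = -6 (Q(j) = 6*(-1) = -6)
B(J) = J**2 - 4*J (B(J) = J + ((J**2 - 6*J) + J) = J + (J**2 - 5*J) = J**2 - 4*J)
S(F, D) = -19/5 - 90/D (S(F, D) = -90/D + 57*(-1/15) = -90/D - 19/5 = -19/5 - 90/D)
S(B(-11), -126) - 1*(-27280) = (-19/5 - 90/(-126)) - 1*(-27280) = (-19/5 - 90*(-1/126)) + 27280 = (-19/5 + 5/7) + 27280 = -108/35 + 27280 = 954692/35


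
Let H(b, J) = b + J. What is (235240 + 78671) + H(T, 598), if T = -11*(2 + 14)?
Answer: 314333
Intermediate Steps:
T = -176 (T = -11*16 = -176)
H(b, J) = J + b
(235240 + 78671) + H(T, 598) = (235240 + 78671) + (598 - 176) = 313911 + 422 = 314333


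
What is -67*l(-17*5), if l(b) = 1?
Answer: -67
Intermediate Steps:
-67*l(-17*5) = -67*1 = -67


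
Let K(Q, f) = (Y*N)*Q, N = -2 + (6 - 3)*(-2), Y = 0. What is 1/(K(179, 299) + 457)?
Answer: 1/457 ≈ 0.0021882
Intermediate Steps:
N = -8 (N = -2 + 3*(-2) = -2 - 6 = -8)
K(Q, f) = 0 (K(Q, f) = (0*(-8))*Q = 0*Q = 0)
1/(K(179, 299) + 457) = 1/(0 + 457) = 1/457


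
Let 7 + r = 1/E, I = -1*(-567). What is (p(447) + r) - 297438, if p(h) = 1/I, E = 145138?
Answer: -3496816344395/11756178 ≈ -2.9745e+5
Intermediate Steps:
I = 567
p(h) = 1/567
r = -1015965/145138 (r = -7 + 1/145138 = -1015965/145138 ≈ -7.0000)
(p(447) + r) - 297438 = (1/567 - 1015965/145138) - 297438 = -82272431/11756178 - 297438 = -3496816344395/11756178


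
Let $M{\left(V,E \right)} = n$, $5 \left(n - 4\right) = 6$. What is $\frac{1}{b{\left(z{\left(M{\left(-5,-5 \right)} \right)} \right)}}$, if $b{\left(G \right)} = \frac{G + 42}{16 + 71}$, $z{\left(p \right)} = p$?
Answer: $\frac{435}{236} \approx 1.8432$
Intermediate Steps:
$n = \frac{26}{5}$ ($n = 4 + \frac{1}{5} \cdot 6 = 4 + \frac{6}{5} = \frac{26}{5} \approx 5.2$)
$M{\left(V,E \right)} = \frac{26}{5}$
$b{\left(G \right)} = \frac{14}{29} + \frac{G}{87}$ ($b{\left(G \right)} = \frac{42 + G}{87} = \left(42 + G\right) \frac{1}{87} = \frac{14}{29} + \frac{G}{87}$)
$\frac{1}{b{\left(z{\left(M{\left(-5,-5 \right)} \right)} \right)}} = \frac{1}{\frac{14}{29} + \frac{1}{87} \cdot \frac{26}{5}} = \frac{1}{\frac{14}{29} + \frac{26}{435}} = \frac{1}{\frac{236}{435}} = \frac{435}{236}$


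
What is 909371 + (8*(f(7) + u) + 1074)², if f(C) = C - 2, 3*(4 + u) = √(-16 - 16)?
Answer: 18718807/9 + 69248*I*√2/3 ≈ 2.0799e+6 + 32644.0*I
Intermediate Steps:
u = -4 + 4*I*√2/3 (u = -4 + √(-16 - 16)/3 = -4 + √(-32)/3 = -4 + (4*I*√2)/3 = -4 + 4*I*√2/3 ≈ -4.0 + 1.8856*I)
f(C) = -2 + C
909371 + (8*(f(7) + u) + 1074)² = 909371 + (8*((-2 + 7) + (-4 + 4*I*√2/3)) + 1074)² = 909371 + (8*(5 + (-4 + 4*I*√2/3)) + 1074)² = 909371 + (8*(1 + 4*I*√2/3) + 1074)² = 909371 + ((8 + 32*I*√2/3) + 1074)² = 909371 + (1082 + 32*I*√2/3)²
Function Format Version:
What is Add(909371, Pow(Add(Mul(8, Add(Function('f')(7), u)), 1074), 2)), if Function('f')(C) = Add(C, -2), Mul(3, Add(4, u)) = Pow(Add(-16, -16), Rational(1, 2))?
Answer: Add(Rational(18718807, 9), Mul(Rational(69248, 3), I, Pow(2, Rational(1, 2)))) ≈ Add(2.0799e+6, Mul(32644., I))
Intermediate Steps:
u = Add(-4, Mul(Rational(4, 3), I, Pow(2, Rational(1, 2)))) (u = Add(-4, Mul(Rational(1, 3), Pow(Add(-16, -16), Rational(1, 2)))) = Add(-4, Mul(Rational(1, 3), Pow(-32, Rational(1, 2)))) = Add(-4, Mul(Rational(1, 3), Mul(4, I, Pow(2, Rational(1, 2))))) = Add(-4, Mul(Rational(4, 3), I, Pow(2, Rational(1, 2)))) ≈ Add(-4.0000, Mul(1.8856, I)))
Function('f')(C) = Add(-2, C)
Add(909371, Pow(Add(Mul(8, Add(Function('f')(7), u)), 1074), 2)) = Add(909371, Pow(Add(Mul(8, Add(Add(-2, 7), Add(-4, Mul(Rational(4, 3), I, Pow(2, Rational(1, 2)))))), 1074), 2)) = Add(909371, Pow(Add(Mul(8, Add(5, Add(-4, Mul(Rational(4, 3), I, Pow(2, Rational(1, 2)))))), 1074), 2)) = Add(909371, Pow(Add(Mul(8, Add(1, Mul(Rational(4, 3), I, Pow(2, Rational(1, 2))))), 1074), 2)) = Add(909371, Pow(Add(Add(8, Mul(Rational(32, 3), I, Pow(2, Rational(1, 2)))), 1074), 2)) = Add(909371, Pow(Add(1082, Mul(Rational(32, 3), I, Pow(2, Rational(1, 2)))), 2))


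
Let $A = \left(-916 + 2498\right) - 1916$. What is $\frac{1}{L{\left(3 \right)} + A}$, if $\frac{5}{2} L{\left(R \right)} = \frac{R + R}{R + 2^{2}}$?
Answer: $- \frac{35}{11678} \approx -0.0029971$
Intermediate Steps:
$A = -334$ ($A = 1582 - 1916 = -334$)
$L{\left(R \right)} = \frac{4 R}{5 \left(4 + R\right)}$ ($L{\left(R \right)} = \frac{2 \frac{R + R}{R + 2^{2}}}{5} = \frac{2 \frac{2 R}{R + 4}}{5} = \frac{2 \frac{2 R}{4 + R}}{5} = \frac{4 R}{5 \left(4 + R\right)}$)
$\frac{1}{L{\left(3 \right)} + A} = \frac{1}{\frac{4}{5} \cdot 3 \frac{1}{4 + 3} - 334} = \frac{1}{\frac{4}{5} \cdot 3 \cdot \frac{1}{7} - 334} = \frac{1}{\frac{12}{35} - 334} = \frac{1}{- \frac{11678}{35}} = - \frac{35}{11678}$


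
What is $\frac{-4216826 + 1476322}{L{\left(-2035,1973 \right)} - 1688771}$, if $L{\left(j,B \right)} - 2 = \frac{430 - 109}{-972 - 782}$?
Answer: $\frac{4806844016}{2962101147} \approx 1.6228$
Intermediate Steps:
$L{\left(j,B \right)} = \frac{3187}{1754}$ ($L{\left(j,B \right)} = 2 + \frac{430 - 109}{-972 - 782} = 2 + \frac{321}{-1754} = 2 + 321 \left(- \frac{1}{1754}\right) = 2 - \frac{321}{1754} = \frac{3187}{1754}$)
$\frac{-4216826 + 1476322}{L{\left(-2035,1973 \right)} - 1688771} = \frac{-4216826 + 1476322}{\frac{3187}{1754} - 1688771} = - \frac{2740504}{- \frac{2962101147}{1754}} = \left(-2740504\right) \left(- \frac{1754}{2962101147}\right) = \frac{4806844016}{2962101147}$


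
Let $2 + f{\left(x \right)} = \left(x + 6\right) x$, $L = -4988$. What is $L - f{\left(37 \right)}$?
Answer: $-6577$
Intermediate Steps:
$f{\left(x \right)} = -2 + x \left(6 + x\right)$ ($f{\left(x \right)} = -2 + \left(x + 6\right) x = -2 + \left(6 + x\right) x = -2 + x \left(6 + x\right)$)
$L - f{\left(37 \right)} = -4988 - \left(-2 + 37^{2} + 6 \cdot 37\right) = -4988 - \left(-2 + 1369 + 222\right) = -4988 - 1589 = -6577$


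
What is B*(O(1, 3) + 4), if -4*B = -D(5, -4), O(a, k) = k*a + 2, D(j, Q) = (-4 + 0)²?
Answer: 36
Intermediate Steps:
D(j, Q) = 16 (D(j, Q) = (-4)² = 16)
O(a, k) = 2 + a*k (O(a, k) = a*k + 2 = 2 + a*k)
B = 4 (B = -(-1)*16/4 = -¼*(-16) = 4)
B*(O(1, 3) + 4) = 4*((2 + 1*3) + 4) = 4*((2 + 3) + 4) = 4*(5 + 4) = 4*9 = 36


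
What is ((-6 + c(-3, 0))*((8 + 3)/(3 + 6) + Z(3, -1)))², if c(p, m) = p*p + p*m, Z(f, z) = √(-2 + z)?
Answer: -122/9 + 22*I*√3 ≈ -13.556 + 38.105*I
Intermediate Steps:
c(p, m) = p² + m*p
((-6 + c(-3, 0))*((8 + 3)/(3 + 6) + Z(3, -1)))² = ((-6 - 3*(0 - 3))*((8 + 3)/(3 + 6) + √(-2 - 1)))² = ((-6 - 3*(-3))*(11/9 + √(-3)))² = ((-6 + 9)*(11*(⅑) + I*√3))² = (3*(11/9 + I*√3))² = (11/3 + 3*I*√3)²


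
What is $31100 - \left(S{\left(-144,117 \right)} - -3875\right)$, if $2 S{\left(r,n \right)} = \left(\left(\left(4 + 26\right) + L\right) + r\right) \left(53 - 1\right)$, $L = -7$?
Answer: $30371$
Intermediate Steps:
$S{\left(r,n \right)} = 598 + 26 r$ ($S{\left(r,n \right)} = \frac{\left(\left(\left(4 + 26\right) - 7\right) + r\right) \left(53 - 1\right)}{2} = \frac{\left(\left(30 - 7\right) + r\right) 52}{2} = \frac{\left(23 + r\right) 52}{2} = \frac{1196 + 52 r}{2} = 598 + 26 r$)
$31100 - \left(S{\left(-144,117 \right)} - -3875\right) = 31100 - \left(\left(598 + 26 \left(-144\right)\right) - -3875\right) = 31100 - \left(\left(598 - 3744\right) + 3875\right) = 31100 - \left(-3146 + 3875\right) = 31100 - 729 = 30371$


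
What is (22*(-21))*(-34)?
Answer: 15708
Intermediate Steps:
(22*(-21))*(-34) = -462*(-34) = 15708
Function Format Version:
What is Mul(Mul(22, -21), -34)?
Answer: 15708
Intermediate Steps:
Mul(Mul(22, -21), -34) = Mul(-462, -34) = 15708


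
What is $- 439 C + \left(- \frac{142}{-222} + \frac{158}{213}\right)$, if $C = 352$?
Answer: $- \frac{405941427}{2627} \approx -1.5453 \cdot 10^{5}$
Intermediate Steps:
$- 439 C + \left(- \frac{142}{-222} + \frac{158}{213}\right) = \left(-439\right) 352 + \left(- \frac{142}{-222} + \frac{158}{213}\right) = -154528 + \left(\left(-142\right) \left(- \frac{1}{222}\right) + 158 \cdot \frac{1}{213}\right) = -154528 + \left(\frac{71}{111} + \frac{158}{213}\right) = -154528 + \frac{3629}{2627} = - \frac{405941427}{2627}$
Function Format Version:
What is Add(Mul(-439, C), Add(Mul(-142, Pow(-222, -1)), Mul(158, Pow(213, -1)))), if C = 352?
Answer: Rational(-405941427, 2627) ≈ -1.5453e+5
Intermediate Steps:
Add(Mul(-439, C), Add(Mul(-142, Pow(-222, -1)), Mul(158, Pow(213, -1)))) = Add(Mul(-439, 352), Add(Mul(-142, Pow(-222, -1)), Mul(158, Pow(213, -1)))) = Add(-154528, Add(Mul(-142, Rational(-1, 222)), Mul(158, Rational(1, 213)))) = Add(-154528, Add(Rational(71, 111), Rational(158, 213))) = Add(-154528, Rational(3629, 2627)) = Rational(-405941427, 2627)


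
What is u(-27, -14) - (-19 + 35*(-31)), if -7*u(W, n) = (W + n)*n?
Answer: 1022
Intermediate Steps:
u(W, n) = -n*(W + n)/7 (u(W, n) = -(W + n)*n/7 = -n*(W + n)/7)
u(-27, -14) - (-19 + 35*(-31)) = -1/7*(-14)*(-27 - 14) - (-19 + 35*(-31)) = -1/7*(-14)*(-41) - (-19 - 1085) = -82 - 1*(-1104) = -82 + 1104 = 1022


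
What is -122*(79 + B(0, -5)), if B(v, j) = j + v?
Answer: -9028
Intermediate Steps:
-122*(79 + B(0, -5)) = -122*(79 + (-5 + 0)) = -122*(79 - 5) = -122*74 = -9028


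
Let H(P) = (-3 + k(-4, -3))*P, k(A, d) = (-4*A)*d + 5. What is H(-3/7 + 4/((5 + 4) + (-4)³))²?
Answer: 78818884/148225 ≈ 531.75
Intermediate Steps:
k(A, d) = 5 - 4*A*d (k(A, d) = -4*A*d + 5 = 5 - 4*A*d)
H(P) = -46*P (H(P) = (-3 + (5 - 4*(-4)*(-3)))*P = (-3 + (5 - 48))*P = (-3 - 43)*P = -46*P)
H(-3/7 + 4/((5 + 4) + (-4)³))² = (-46*(-3/7 + 4/((5 + 4) + (-4)³)))² = (-46*(-3*⅐ + 4/(9 - 64)))² = (-46*(-3/7 + 4/(-55)))² = (-46*(-3/7 + 4*(-1/55)))² = (-46*(-3/7 - 4/55))² = (-46*(-193/385))² = (8878/385)² = 78818884/148225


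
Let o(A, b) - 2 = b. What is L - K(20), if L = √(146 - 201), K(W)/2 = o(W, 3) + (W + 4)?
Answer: -58 + I*√55 ≈ -58.0 + 7.4162*I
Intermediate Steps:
o(A, b) = 2 + b
K(W) = 18 + 2*W (K(W) = 2*((2 + 3) + (W + 4)) = 2*(5 + (4 + W)) = 2*(9 + W) = 18 + 2*W)
L = I*√55 (L = √(-55) = I*√55 ≈ 7.4162*I)
L - K(20) = I*√55 - (18 + 2*20) = I*√55 - (18 + 40) = I*√55 - 1*58 = I*√55 - 58 = -58 + I*√55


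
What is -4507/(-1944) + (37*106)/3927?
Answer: 8441119/2544696 ≈ 3.3171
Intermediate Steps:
-4507/(-1944) + (37*106)/3927 = -4507*(-1/1944) + 3922*(1/3927) = 4507/1944 + 3922/3927 = 8441119/2544696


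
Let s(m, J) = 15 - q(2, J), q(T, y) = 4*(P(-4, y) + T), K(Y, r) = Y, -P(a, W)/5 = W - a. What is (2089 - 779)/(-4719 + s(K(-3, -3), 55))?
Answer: -655/1766 ≈ -0.37089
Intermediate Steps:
P(a, W) = -5*W + 5*a (P(a, W) = -5*(W - a) = -5*W + 5*a)
q(T, y) = -80 - 20*y + 4*T (q(T, y) = 4*((-5*y + 5*(-4)) + T) = 4*((-5*y - 20) + T) = 4*((-20 - 5*y) + T) = 4*(-20 + T - 5*y) = -80 - 20*y + 4*T)
s(m, J) = 87 + 20*J (s(m, J) = 15 - (-80 - 20*J + 4*2) = 15 - (-80 - 20*J + 8) = 15 - (-72 - 20*J) = 15 + (72 + 20*J) = 87 + 20*J)
(2089 - 779)/(-4719 + s(K(-3, -3), 55)) = (2089 - 779)/(-4719 + (87 + 20*55)) = 1310/(-4719 + (87 + 1100)) = 1310/(-4719 + 1187) = 1310/(-3532) = 1310*(-1/3532) = -655/1766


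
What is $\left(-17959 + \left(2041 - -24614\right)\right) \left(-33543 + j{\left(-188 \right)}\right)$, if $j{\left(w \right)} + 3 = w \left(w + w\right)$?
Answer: $322986832$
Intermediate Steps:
$j{\left(w \right)} = -3 + 2 w^{2}$ ($j{\left(w \right)} = -3 + w \left(w + w\right) = -3 + w 2 w = -3 + 2 w^{2}$)
$\left(-17959 + \left(2041 - -24614\right)\right) \left(-33543 + j{\left(-188 \right)}\right) = \left(-17959 + \left(2041 - -24614\right)\right) \left(-33543 - \left(3 - 2 \left(-188\right)^{2}\right)\right) = \left(-17959 + \left(2041 + 24614\right)\right) \left(-33543 + \left(-3 + 2 \cdot 35344\right)\right) = \left(-17959 + 26655\right) \left(-33543 + \left(-3 + 70688\right)\right) = 8696 \left(-33543 + 70685\right) = 8696 \cdot 37142 = 322986832$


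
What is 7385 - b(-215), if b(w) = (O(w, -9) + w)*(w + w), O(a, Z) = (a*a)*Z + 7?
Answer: -178972805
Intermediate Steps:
O(a, Z) = 7 + Z*a² (O(a, Z) = a²*Z + 7 = Z*a² + 7 = 7 + Z*a²)
b(w) = 2*w*(7 + w - 9*w²) (b(w) = ((7 - 9*w²) + w)*(w + w) = (7 + w - 9*w²)*(2*w) = 2*w*(7 + w - 9*w²))
7385 - b(-215) = 7385 - 2*(-215)*(7 - 215 - 9*(-215)²) = 7385 - 2*(-215)*(7 - 215 - 9*46225) = 7385 - 2*(-215)*(7 - 215 - 416025) = 7385 - 2*(-215)*(-416233) = 7385 - 1*178980190 = 7385 - 178980190 = -178972805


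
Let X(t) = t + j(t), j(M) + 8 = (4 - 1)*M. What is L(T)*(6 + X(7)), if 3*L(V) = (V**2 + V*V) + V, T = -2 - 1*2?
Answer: 728/3 ≈ 242.67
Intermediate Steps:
T = -4 (T = -2 - 2 = -4)
j(M) = -8 + 3*M (j(M) = -8 + (4 - 1)*M = -8 + 3*M)
L(V) = V/3 + 2*V**2/3 (L(V) = ((V**2 + V*V) + V)/3 = ((V**2 + V**2) + V)/3 = (2*V**2 + V)/3 = (V + 2*V**2)/3 = V/3 + 2*V**2/3)
X(t) = -8 + 4*t (X(t) = t + (-8 + 3*t) = -8 + 4*t)
L(T)*(6 + X(7)) = ((1/3)*(-4)*(1 + 2*(-4)))*(6 + (-8 + 4*7)) = ((1/3)*(-4)*(1 - 8))*(6 + (-8 + 28)) = ((1/3)*(-4)*(-7))*(6 + 20) = (28/3)*26 = 728/3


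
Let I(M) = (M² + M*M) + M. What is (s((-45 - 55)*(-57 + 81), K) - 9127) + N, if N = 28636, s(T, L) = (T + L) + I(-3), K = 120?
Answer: 17244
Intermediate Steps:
I(M) = M + 2*M² (I(M) = (M² + M²) + M = 2*M² + M = M + 2*M²)
s(T, L) = 15 + L + T (s(T, L) = (T + L) - 3*(1 + 2*(-3)) = (L + T) - 3*(1 - 6) = (L + T) - 3*(-5) = (L + T) + 15 = 15 + L + T)
(s((-45 - 55)*(-57 + 81), K) - 9127) + N = ((15 + 120 + (-45 - 55)*(-57 + 81)) - 9127) + 28636 = ((15 + 120 - 100*24) - 9127) + 28636 = ((15 + 120 - 2400) - 9127) + 28636 = (-2265 - 9127) + 28636 = -11392 + 28636 = 17244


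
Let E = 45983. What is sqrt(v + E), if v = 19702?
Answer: sqrt(65685) ≈ 256.29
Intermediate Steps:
sqrt(v + E) = sqrt(19702 + 45983) = sqrt(65685)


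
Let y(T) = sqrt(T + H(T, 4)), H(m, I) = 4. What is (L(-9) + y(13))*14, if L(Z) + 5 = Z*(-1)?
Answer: 56 + 14*sqrt(17) ≈ 113.72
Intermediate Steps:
L(Z) = -5 - Z (L(Z) = -5 + Z*(-1) = -5 - Z)
y(T) = sqrt(4 + T) (y(T) = sqrt(T + 4) = sqrt(4 + T))
(L(-9) + y(13))*14 = ((-5 - 1*(-9)) + sqrt(4 + 13))*14 = ((-5 + 9) + sqrt(17))*14 = (4 + sqrt(17))*14 = 56 + 14*sqrt(17)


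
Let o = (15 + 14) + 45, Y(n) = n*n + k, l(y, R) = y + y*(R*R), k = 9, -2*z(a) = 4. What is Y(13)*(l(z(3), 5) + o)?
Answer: 3916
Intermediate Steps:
z(a) = -2 (z(a) = -½*4 = -2)
l(y, R) = y + y*R²
Y(n) = 9 + n² (Y(n) = n*n + 9 = n² + 9 = 9 + n²)
o = 74 (o = 29 + 45 = 74)
Y(13)*(l(z(3), 5) + o) = (9 + 13²)*(-2*(1 + 5²) + 74) = (9 + 169)*(-2*(1 + 25) + 74) = 178*(-2*26 + 74) = 178*(-52 + 74) = 178*22 = 3916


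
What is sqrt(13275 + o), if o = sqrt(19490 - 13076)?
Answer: sqrt(13275 + sqrt(6414)) ≈ 115.56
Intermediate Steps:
o = sqrt(6414) ≈ 80.087
sqrt(13275 + o) = sqrt(13275 + sqrt(6414))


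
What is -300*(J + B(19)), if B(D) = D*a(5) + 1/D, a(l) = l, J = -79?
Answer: -91500/19 ≈ -4815.8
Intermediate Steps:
B(D) = 1/D + 5*D (B(D) = D*5 + 1/D = 5*D + 1/D = 1/D + 5*D)
-300*(J + B(19)) = -300*(-79 + (1/19 + 5*19)) = -300*(-79 + (1/19 + 95)) = -300*(-79 + 1806/19) = -300*305/19 = -91500/19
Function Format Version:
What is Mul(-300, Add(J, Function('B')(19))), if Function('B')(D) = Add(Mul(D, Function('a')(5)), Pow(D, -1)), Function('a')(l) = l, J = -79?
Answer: Rational(-91500, 19) ≈ -4815.8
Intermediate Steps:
Function('B')(D) = Add(Pow(D, -1), Mul(5, D)) (Function('B')(D) = Add(Mul(D, 5), Pow(D, -1)) = Add(Mul(5, D), Pow(D, -1)) = Add(Pow(D, -1), Mul(5, D)))
Mul(-300, Add(J, Function('B')(19))) = Mul(-300, Add(-79, Add(Pow(19, -1), Mul(5, 19)))) = Mul(-300, Add(-79, Add(Rational(1, 19), 95))) = Mul(-300, Add(-79, Rational(1806, 19))) = Mul(-300, Rational(305, 19)) = Rational(-91500, 19)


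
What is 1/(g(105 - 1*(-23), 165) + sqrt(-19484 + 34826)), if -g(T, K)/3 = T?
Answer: -64/22019 - sqrt(15342)/132114 ≈ -0.0038441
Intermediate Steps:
g(T, K) = -3*T
1/(g(105 - 1*(-23), 165) + sqrt(-19484 + 34826)) = 1/(-3*(105 - 1*(-23)) + sqrt(-19484 + 34826)) = 1/(-3*(105 + 23) + sqrt(15342)) = 1/(-3*128 + sqrt(15342)) = 1/(-384 + sqrt(15342))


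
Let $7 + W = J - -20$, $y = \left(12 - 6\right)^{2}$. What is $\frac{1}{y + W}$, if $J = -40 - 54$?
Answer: $- \frac{1}{45} \approx -0.022222$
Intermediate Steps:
$y = 36$ ($y = 6^{2} = 36$)
$J = -94$
$W = -81$ ($W = -7 - 74 = -81$)
$\frac{1}{y + W} = \frac{1}{36 - 81} = \frac{1}{-45} = - \frac{1}{45}$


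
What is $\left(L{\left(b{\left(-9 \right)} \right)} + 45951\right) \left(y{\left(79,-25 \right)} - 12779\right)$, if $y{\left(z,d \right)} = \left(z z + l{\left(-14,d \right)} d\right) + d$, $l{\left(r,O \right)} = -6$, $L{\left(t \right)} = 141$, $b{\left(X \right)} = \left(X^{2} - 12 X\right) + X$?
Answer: $-295587996$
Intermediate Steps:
$b{\left(X \right)} = X^{2} - 11 X$
$y{\left(z,d \right)} = z^{2} - 5 d$ ($y{\left(z,d \right)} = \left(z z - 6 d\right) + d = \left(z^{2} - 6 d\right) + d = z^{2} - 5 d$)
$\left(L{\left(b{\left(-9 \right)} \right)} + 45951\right) \left(y{\left(79,-25 \right)} - 12779\right) = \left(141 + 45951\right) \left(\left(79^{2} - -125\right) - 12779\right) = 46092 \left(\left(6241 + 125\right) - 12779\right) = 46092 \left(6366 - 12779\right) = 46092 \left(-6413\right) = -295587996$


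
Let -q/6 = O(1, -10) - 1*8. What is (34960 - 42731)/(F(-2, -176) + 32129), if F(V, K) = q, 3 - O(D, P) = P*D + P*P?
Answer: -409/1721 ≈ -0.23765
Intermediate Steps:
O(D, P) = 3 - P² - D*P (O(D, P) = 3 - (P*D + P*P) = 3 - (D*P + P²) = 3 - (P² + D*P) = 3 + (-P² - D*P) = 3 - P² - D*P)
q = 570 (q = -6*((3 - 1*(-10)² - 1*1*(-10)) - 1*8) = -6*((3 - 1*100 + 10) - 8) = -6*((3 - 100 + 10) - 8) = -6*(-87 - 8) = -6*(-95) = 570)
F(V, K) = 570
(34960 - 42731)/(F(-2, -176) + 32129) = (34960 - 42731)/(570 + 32129) = -7771/32699 = -7771*1/32699 = -409/1721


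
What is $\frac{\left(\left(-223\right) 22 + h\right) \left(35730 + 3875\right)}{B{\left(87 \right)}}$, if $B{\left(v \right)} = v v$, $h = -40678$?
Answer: $- \frac{1805354320}{7569} \approx -2.3852 \cdot 10^{5}$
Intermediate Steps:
$B{\left(v \right)} = v^{2}$
$\frac{\left(\left(-223\right) 22 + h\right) \left(35730 + 3875\right)}{B{\left(87 \right)}} = \frac{\left(\left(-223\right) 22 - 40678\right) \left(35730 + 3875\right)}{87^{2}} = \frac{\left(-4906 - 40678\right) 39605}{7569} = \left(-45584\right) 39605 \cdot \frac{1}{7569} = \left(-1805354320\right) \frac{1}{7569} = - \frac{1805354320}{7569}$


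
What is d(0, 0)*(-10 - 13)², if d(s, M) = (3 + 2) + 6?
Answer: 5819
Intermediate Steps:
d(s, M) = 11 (d(s, M) = 5 + 6 = 11)
d(0, 0)*(-10 - 13)² = 11*(-10 - 13)² = 11*(-23)² = 11*529 = 5819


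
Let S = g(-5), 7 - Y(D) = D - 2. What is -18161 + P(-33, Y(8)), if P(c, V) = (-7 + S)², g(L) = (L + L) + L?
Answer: -17677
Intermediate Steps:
Y(D) = 9 - D (Y(D) = 7 - (D - 2) = 7 - (-2 + D) = 7 + (2 - D) = 9 - D)
g(L) = 3*L (g(L) = 2*L + L = 3*L)
S = -15 (S = 3*(-5) = -15)
P(c, V) = 484 (P(c, V) = (-7 - 15)² = (-22)² = 484)
-18161 + P(-33, Y(8)) = -18161 + 484 = -17677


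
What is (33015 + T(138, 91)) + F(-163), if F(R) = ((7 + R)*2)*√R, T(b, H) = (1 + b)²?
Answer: 52336 - 312*I*√163 ≈ 52336.0 - 3983.3*I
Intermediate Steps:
F(R) = √R*(14 + 2*R) (F(R) = (14 + 2*R)*√R = √R*(14 + 2*R))
(33015 + T(138, 91)) + F(-163) = (33015 + (1 + 138)²) + 2*√(-163)*(7 - 163) = (33015 + 139²) + 2*(I*√163)*(-156) = (33015 + 19321) - 312*I*√163 = 52336 - 312*I*√163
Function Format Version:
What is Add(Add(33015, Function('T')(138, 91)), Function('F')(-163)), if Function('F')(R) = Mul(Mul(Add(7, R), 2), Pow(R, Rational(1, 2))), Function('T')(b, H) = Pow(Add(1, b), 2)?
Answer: Add(52336, Mul(-312, I, Pow(163, Rational(1, 2)))) ≈ Add(52336., Mul(-3983.3, I))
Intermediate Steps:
Function('F')(R) = Mul(Pow(R, Rational(1, 2)), Add(14, Mul(2, R))) (Function('F')(R) = Mul(Add(14, Mul(2, R)), Pow(R, Rational(1, 2))) = Mul(Pow(R, Rational(1, 2)), Add(14, Mul(2, R))))
Add(Add(33015, Function('T')(138, 91)), Function('F')(-163)) = Add(Add(33015, Pow(Add(1, 138), 2)), Mul(2, Pow(-163, Rational(1, 2)), Add(7, -163))) = Add(Add(33015, Pow(139, 2)), Mul(2, Mul(I, Pow(163, Rational(1, 2))), -156)) = Add(Add(33015, 19321), Mul(-312, I, Pow(163, Rational(1, 2)))) = Add(52336, Mul(-312, I, Pow(163, Rational(1, 2))))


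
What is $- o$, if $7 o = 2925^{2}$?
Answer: $- \frac{8555625}{7} \approx -1.2222 \cdot 10^{6}$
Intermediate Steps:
$o = \frac{8555625}{7}$ ($o = \frac{2925^{2}}{7} = \frac{1}{7} \cdot 8555625 = \frac{8555625}{7} \approx 1.2222 \cdot 10^{6}$)
$- o = \left(-1\right) \frac{8555625}{7} = - \frac{8555625}{7}$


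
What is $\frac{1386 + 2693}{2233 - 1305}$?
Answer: $\frac{4079}{928} \approx 4.3955$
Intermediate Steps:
$\frac{1386 + 2693}{2233 - 1305} = \frac{4079}{928}$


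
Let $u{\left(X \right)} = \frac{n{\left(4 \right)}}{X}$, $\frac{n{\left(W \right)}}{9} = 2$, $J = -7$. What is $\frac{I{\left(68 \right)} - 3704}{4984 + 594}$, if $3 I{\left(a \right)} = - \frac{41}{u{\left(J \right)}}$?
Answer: $- \frac{199729}{301212} \approx -0.66308$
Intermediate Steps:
$n{\left(W \right)} = 18$ ($n{\left(W \right)} = 9 \cdot 2 = 18$)
$u{\left(X \right)} = \frac{18}{X}$
$I{\left(a \right)} = \frac{287}{54}$ ($I{\left(a \right)} = \frac{\left(-41\right) \frac{1}{18 \frac{1}{-7}}}{3} = \frac{\left(-41\right) \frac{1}{18 \left(- \frac{1}{7}\right)}}{3} = \frac{\left(-41\right) \frac{1}{- \frac{18}{7}}}{3} = \frac{\left(-41\right) \left(- \frac{7}{18}\right)}{3} = \frac{1}{3} \cdot \frac{287}{18} = \frac{287}{54}$)
$\frac{I{\left(68 \right)} - 3704}{4984 + 594} = \frac{\frac{287}{54} - 3704}{4984 + 594} = - \frac{199729}{54 \cdot 5578} = \left(- \frac{199729}{54}\right) \frac{1}{5578} = - \frac{199729}{301212}$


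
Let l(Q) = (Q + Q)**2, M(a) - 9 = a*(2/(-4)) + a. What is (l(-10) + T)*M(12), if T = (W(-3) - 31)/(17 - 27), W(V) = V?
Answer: 6051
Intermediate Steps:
M(a) = 9 + a/2 (M(a) = 9 + (a*(2/(-4)) + a) = 9 + (a*(2*(-1/4)) + a) = 9 + (a*(-1/2) + a) = 9 + (-a/2 + a) = 9 + a/2)
T = 17/5 (T = (-3 - 31)/(17 - 27) = -34/(-10) = -34*(-1/10) = 17/5 ≈ 3.4000)
l(Q) = 4*Q**2 (l(Q) = (2*Q)**2 = 4*Q**2)
(l(-10) + T)*M(12) = (4*(-10)**2 + 17/5)*(9 + (1/2)*12) = (4*100 + 17/5)*(9 + 6) = (400 + 17/5)*15 = (2017/5)*15 = 6051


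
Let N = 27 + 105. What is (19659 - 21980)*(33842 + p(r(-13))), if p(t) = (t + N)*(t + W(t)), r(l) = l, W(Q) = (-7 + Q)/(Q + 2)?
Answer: -75458875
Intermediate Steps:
W(Q) = (-7 + Q)/(2 + Q)
N = 132
p(t) = (132 + t)*(t + (-7 + t)/(2 + t)) (p(t) = (t + 132)*(t + (-7 + t)/(2 + t)) = (132 + t)*(t + (-7 + t)/(2 + t)))
(19659 - 21980)*(33842 + p(r(-13))) = (19659 - 21980)*(33842 + (-924 + (-13)³ + 135*(-13)² + 389*(-13))/(2 - 13)) = -2321*(33842 + (-924 - 2197 + 135*169 - 5057)/(-11)) = -2321*(33842 - (-924 - 2197 + 22815 - 5057)/11) = -2321*(33842 - 1/11*14637) = -2321*(33842 - 14637/11) = -2321*357625/11 = -75458875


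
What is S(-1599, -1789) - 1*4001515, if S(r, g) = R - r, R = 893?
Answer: -3999023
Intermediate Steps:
S(r, g) = 893 - r
S(-1599, -1789) - 1*4001515 = (893 - 1*(-1599)) - 1*4001515 = (893 + 1599) - 4001515 = 2492 - 4001515 = -3999023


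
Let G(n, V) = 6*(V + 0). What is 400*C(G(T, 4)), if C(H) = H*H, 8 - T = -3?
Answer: 230400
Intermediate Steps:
T = 11 (T = 8 - 1*(-3) = 8 + 3 = 11)
G(n, V) = 6*V
C(H) = H**2
400*C(G(T, 4)) = 400*(6*4)**2 = 400*24**2 = 400*576 = 230400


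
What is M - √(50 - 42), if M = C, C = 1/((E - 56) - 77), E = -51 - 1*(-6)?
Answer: -1/178 - 2*√2 ≈ -2.8340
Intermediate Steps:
E = -45 (E = -51 + 6 = -45)
C = -1/178 (C = 1/((-45 - 56) - 77) = 1/(-101 - 77) = 1/(-178) = -1/178 ≈ -0.0056180)
M = -1/178 ≈ -0.0056180
M - √(50 - 42) = -1/178 - √(50 - 42) = -1/178 - √8 = -1/178 - 2*√2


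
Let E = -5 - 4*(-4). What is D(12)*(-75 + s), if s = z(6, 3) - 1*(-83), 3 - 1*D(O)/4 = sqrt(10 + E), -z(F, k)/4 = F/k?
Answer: 0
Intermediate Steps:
z(F, k) = -4*F/k
E = 11 (E = -5 + 16 = 11)
D(O) = 12 - 4*sqrt(21) (D(O) = 12 - 4*sqrt(10 + 11) = 12 - 4*sqrt(21))
s = 75 (s = -4*6/3 - 1*(-83) = -4*6*1/3 + 83 = -8 + 83 = 75)
D(12)*(-75 + s) = (12 - 4*sqrt(21))*(-75 + 75) = (12 - 4*sqrt(21))*0 = 0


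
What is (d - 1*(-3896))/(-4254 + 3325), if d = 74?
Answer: -3970/929 ≈ -4.2734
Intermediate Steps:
(d - 1*(-3896))/(-4254 + 3325) = (74 - 1*(-3896))/(-4254 + 3325) = (74 + 3896)/(-929) = 3970*(-1/929) = -3970/929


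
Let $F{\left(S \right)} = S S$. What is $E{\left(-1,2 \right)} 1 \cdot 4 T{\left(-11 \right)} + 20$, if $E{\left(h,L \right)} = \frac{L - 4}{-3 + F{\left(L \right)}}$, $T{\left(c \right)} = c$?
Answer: $108$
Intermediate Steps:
$F{\left(S \right)} = S^{2}$
$E{\left(h,L \right)} = \frac{-4 + L}{-3 + L^{2}}$ ($E{\left(h,L \right)} = \frac{L - 4}{-3 + L^{2}} = \frac{-4 + L}{-3 + L^{2}}$)
$E{\left(-1,2 \right)} 1 \cdot 4 T{\left(-11 \right)} + 20 = \frac{-4 + 2}{-3 + 2^{2}} \cdot 1 \cdot 4 \left(-11\right) + 20 = \frac{1}{-3 + 4} \left(-2\right) 1 \cdot 4 \left(-11\right) + 20 = 1^{-1} \left(-2\right) 1 \cdot 4 \left(-11\right) + 20 = 1 \left(-2\right) 1 \cdot 4 \left(-11\right) + 20 = \left(-2\right) 1 \cdot 4 \left(-11\right) + 20 = \left(-2\right) 4 \left(-11\right) + 20 = \left(-8\right) \left(-11\right) + 20 = 88 + 20 = 108$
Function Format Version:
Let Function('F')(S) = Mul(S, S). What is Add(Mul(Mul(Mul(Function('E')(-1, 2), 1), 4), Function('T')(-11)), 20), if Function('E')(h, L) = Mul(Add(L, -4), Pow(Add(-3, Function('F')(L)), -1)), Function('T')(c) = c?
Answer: 108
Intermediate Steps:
Function('F')(S) = Pow(S, 2)
Function('E')(h, L) = Mul(Pow(Add(-3, Pow(L, 2)), -1), Add(-4, L)) (Function('E')(h, L) = Mul(Add(L, -4), Pow(Add(-3, Pow(L, 2)), -1)) = Mul(Add(-4, L), Pow(Add(-3, Pow(L, 2)), -1)) = Mul(Pow(Add(-3, Pow(L, 2)), -1), Add(-4, L)))
Add(Mul(Mul(Mul(Function('E')(-1, 2), 1), 4), Function('T')(-11)), 20) = Add(Mul(Mul(Mul(Mul(Pow(Add(-3, Pow(2, 2)), -1), Add(-4, 2)), 1), 4), -11), 20) = Add(Mul(Mul(Mul(Mul(Pow(Add(-3, 4), -1), -2), 1), 4), -11), 20) = Add(Mul(Mul(Mul(Mul(Pow(1, -1), -2), 1), 4), -11), 20) = Add(Mul(Mul(Mul(Mul(1, -2), 1), 4), -11), 20) = Add(Mul(Mul(Mul(-2, 1), 4), -11), 20) = Add(Mul(Mul(-2, 4), -11), 20) = Add(Mul(-8, -11), 20) = Add(88, 20) = 108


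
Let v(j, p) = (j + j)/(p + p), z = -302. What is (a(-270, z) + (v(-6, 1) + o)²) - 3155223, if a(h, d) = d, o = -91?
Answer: -3146116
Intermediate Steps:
v(j, p) = j/p (v(j, p) = (2*j)/((2*p)) = (2*j)*(1/(2*p)) = j/p)
(a(-270, z) + (v(-6, 1) + o)²) - 3155223 = (-302 + (-6/1 - 91)²) - 3155223 = (-302 + (-6*1 - 91)²) - 3155223 = (-302 + (-6 - 91)²) - 3155223 = (-302 + (-97)²) - 3155223 = (-302 + 9409) - 3155223 = 9107 - 3155223 = -3146116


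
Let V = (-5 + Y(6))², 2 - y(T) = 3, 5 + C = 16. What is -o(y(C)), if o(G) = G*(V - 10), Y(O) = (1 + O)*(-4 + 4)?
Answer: 15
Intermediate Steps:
C = 11 (C = -5 + 16 = 11)
y(T) = -1 (y(T) = 2 - 1*3 = 2 - 3 = -1)
Y(O) = 0 (Y(O) = (1 + O)*0 = 0)
V = 25 (V = (-5 + 0)² = (-5)² = 25)
o(G) = 15*G (o(G) = G*(25 - 10) = G*15 = 15*G)
-o(y(C)) = -15*(-1) = -1*(-15) = 15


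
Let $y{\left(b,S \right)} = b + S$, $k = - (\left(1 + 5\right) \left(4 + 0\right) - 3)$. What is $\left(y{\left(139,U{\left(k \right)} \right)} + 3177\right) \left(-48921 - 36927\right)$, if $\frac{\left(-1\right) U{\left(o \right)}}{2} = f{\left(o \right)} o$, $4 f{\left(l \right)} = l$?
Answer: $-265742484$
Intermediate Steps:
$k = -21$ ($k = - (6 \cdot 4 - 3) = - (24 - 3) = \left(-1\right) 21 = -21$)
$f{\left(l \right)} = \frac{l}{4}$
$U{\left(o \right)} = - \frac{o^{2}}{2}$ ($U{\left(o \right)} = - 2 \frac{o}{4} o = - 2 \frac{o^{2}}{4} = - \frac{o^{2}}{2}$)
$y{\left(b,S \right)} = S + b$
$\left(y{\left(139,U{\left(k \right)} \right)} + 3177\right) \left(-48921 - 36927\right) = \left(\left(- \frac{\left(-21\right)^{2}}{2} + 139\right) + 3177\right) \left(-48921 - 36927\right) = \left(\left(\left(- \frac{1}{2}\right) 441 + 139\right) + 3177\right) \left(-85848\right) = \left(\left(- \frac{441}{2} + 139\right) + 3177\right) \left(-85848\right) = \left(- \frac{163}{2} + 3177\right) \left(-85848\right) = \frac{6191}{2} \left(-85848\right) = -265742484$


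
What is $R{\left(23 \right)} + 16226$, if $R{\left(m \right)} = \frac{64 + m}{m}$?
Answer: $\frac{373285}{23} \approx 16230.0$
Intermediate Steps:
$R{\left(m \right)} = \frac{64 + m}{m}$
$R{\left(23 \right)} + 16226 = \frac{64 + 23}{23} + 16226 = \frac{1}{23} \cdot 87 + 16226 = \frac{87}{23} + 16226 = \frac{373285}{23}$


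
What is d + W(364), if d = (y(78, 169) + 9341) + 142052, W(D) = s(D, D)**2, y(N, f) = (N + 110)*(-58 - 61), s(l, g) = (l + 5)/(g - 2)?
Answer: 16907564085/131044 ≈ 1.2902e+5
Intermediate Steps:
s(l, g) = (5 + l)/(-2 + g)
y(N, f) = -13090 - 119*N (y(N, f) = (110 + N)*(-119) = -13090 - 119*N)
W(D) = (5 + D)**2/(-2 + D)**2 (W(D) = ((5 + D)/(-2 + D))**2 = (5 + D)**2/(-2 + D)**2)
d = 129021 (d = ((-13090 - 119*78) + 9341) + 142052 = ((-13090 - 9282) + 9341) + 142052 = (-22372 + 9341) + 142052 = -13031 + 142052 = 129021)
d + W(364) = 129021 + (5 + 364)**2/(-2 + 364)**2 = 129021 + 369**2/362**2 = 129021 + (1/131044)*136161 = 129021 + 136161/131044 = 16907564085/131044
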